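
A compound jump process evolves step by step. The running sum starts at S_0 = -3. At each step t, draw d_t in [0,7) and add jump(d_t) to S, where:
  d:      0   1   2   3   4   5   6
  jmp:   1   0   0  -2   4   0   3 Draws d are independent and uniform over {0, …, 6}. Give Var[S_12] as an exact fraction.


2088/49

Outcome values over d=0..6: [1, 0, 0, -2, 4, 0, 3]
Σy = 6, Σy² = 30, M = 7
μ = 6/7 = 6/7,  σ² = 30/7 − (6/7)² = 174/49
Independent increments: Var[S_12] = 12·σ² = 12·(174/49) = 2088/49


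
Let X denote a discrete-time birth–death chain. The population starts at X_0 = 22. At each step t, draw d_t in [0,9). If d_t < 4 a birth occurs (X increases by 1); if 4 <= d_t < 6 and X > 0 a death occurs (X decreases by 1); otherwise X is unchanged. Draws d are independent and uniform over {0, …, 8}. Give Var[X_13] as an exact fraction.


650/81

X can drop by at most 1 per step and X_0 = 22 > T = 13, so X_t >= 22 − t >= 9 > 0 for every t <= 13: the floor at 0 (the 'and X > 0' condition) never binds. Hence X_13 = X_0 + Σ_{t<13} Y_t with i.i.d. increments Y_t = y(d_t) ∈ {+1, −1, 0}.
Outcome values over d=0..8: [1, 1, 1, 1, -1, -1, 0, 0, 0]
Σy = 2, Σy² = 6, M = 9
μ = 2/9 = 2/9,  σ² = 6/9 − (2/9)² = 50/81
Independent increments: Var[X_13] = 13·σ² = 13·(50/81) = 650/81


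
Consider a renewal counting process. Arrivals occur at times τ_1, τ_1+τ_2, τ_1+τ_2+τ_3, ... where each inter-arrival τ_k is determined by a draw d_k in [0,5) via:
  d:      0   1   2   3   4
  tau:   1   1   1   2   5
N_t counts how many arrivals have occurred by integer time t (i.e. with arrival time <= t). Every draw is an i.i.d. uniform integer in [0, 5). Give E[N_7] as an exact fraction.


277947/78125

Inter-arrival values over d=0..4: [1, 1, 1, 2, 5]
Each d has probability 1/5, so the pmf of τ is: f(1) = 3/5, f(2) = 1/5, f(5) = 1/5
Renewal equation for m(n) = E[N_n]: condition on τ_1 = k (if k <= n, one arrival plus a fresh copy on the remaining n−k steps): m(n) = F(n) + Σ_{k<=n} f(k)·m(n−k), where F(n) = P(τ <= n) and m(0) = 0
m(1) = F(1) = 3/5
m(2) = F(2) + f(1)·m(1) = 4/5 + 3/5·3/5 = 29/25
m(3) = F(3) + f(1)·m(2) + f(2)·m(1) = 4/5 + 3/5·29/25 + 1/5·3/5 = 202/125
m(4) = F(4) + f(1)·m(3) + f(2)·m(2) = 4/5 + 3/5·202/125 + 1/5·29/25 = 1251/625
m(5) = F(5) + f(1)·m(4) + f(2)·m(3) = 1 + 3/5·1251/625 + 1/5·202/125 = 7888/3125
m(6) = F(6) + f(1)·m(5) + f(2)·m(4) + f(5)·m(1) = 1 + 3/5·7888/3125 + 1/5·1251/625 + 1/5·3/5 = 47419/15625
m(7) = F(7) + f(1)·m(6) + f(2)·m(5) + f(5)·m(2) = 1 + 3/5·47419/15625 + 1/5·7888/3125 + 1/5·29/25 = 277947/78125
E[N_7] = m(7) = 277947/78125


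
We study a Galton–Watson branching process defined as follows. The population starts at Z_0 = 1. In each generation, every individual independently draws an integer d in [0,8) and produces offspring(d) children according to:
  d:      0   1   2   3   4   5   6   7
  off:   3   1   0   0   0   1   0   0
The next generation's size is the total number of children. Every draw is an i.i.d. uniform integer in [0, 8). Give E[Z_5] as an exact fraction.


3125/32768

Outcome values over d=0..7: [3, 1, 0, 0, 0, 1, 0, 0]
Σy = 5, Σy² = 11, M = 8
μ = 5/8 = 5/8,  σ² = 11/8 − (5/8)² = 63/64
E[Z_0] = 1
E[Z_1] = 5/8·E[Z_0] = 5/8
E[Z_2] = 5/8·E[Z_1] = 25/64
E[Z_3] = 5/8·E[Z_2] = 125/512
E[Z_4] = 5/8·E[Z_3] = 625/4096
E[Z_5] = 5/8·E[Z_4] = 3125/32768


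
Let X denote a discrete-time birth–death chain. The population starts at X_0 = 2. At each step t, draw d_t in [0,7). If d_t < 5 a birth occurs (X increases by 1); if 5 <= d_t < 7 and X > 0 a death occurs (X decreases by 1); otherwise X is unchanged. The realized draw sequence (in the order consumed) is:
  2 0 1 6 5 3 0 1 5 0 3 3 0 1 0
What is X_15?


t=0: X=2, d=2 → birth, X_1=3
t=1: X=3, d=0 → birth, X_2=4
t=2: X=4, d=1 → birth, X_3=5
t=3: X=5, d=6 → death, X_4=4
t=4: X=4, d=5 → death, X_5=3
t=5: X=3, d=3 → birth, X_6=4
t=6: X=4, d=0 → birth, X_7=5
t=7: X=5, d=1 → birth, X_8=6
t=8: X=6, d=5 → death, X_9=5
t=9: X=5, d=0 → birth, X_10=6
t=10: X=6, d=3 → birth, X_11=7
t=11: X=7, d=3 → birth, X_12=8
t=12: X=8, d=0 → birth, X_13=9
t=13: X=9, d=1 → birth, X_14=10
t=14: X=10, d=0 → birth, X_15=11

11


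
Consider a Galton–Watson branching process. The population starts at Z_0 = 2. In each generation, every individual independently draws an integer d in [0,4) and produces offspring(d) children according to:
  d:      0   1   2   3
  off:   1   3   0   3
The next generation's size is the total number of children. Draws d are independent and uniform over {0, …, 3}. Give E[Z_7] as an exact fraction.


Outcome values over d=0..3: [1, 3, 0, 3]
Σy = 7, Σy² = 19, M = 4
μ = 7/4 = 7/4,  σ² = 19/4 − (7/4)² = 27/16
E[Z_0] = 2
E[Z_1] = 7/4·E[Z_0] = 7/2
E[Z_2] = 7/4·E[Z_1] = 49/8
E[Z_3] = 7/4·E[Z_2] = 343/32
E[Z_4] = 7/4·E[Z_3] = 2401/128
E[Z_5] = 7/4·E[Z_4] = 16807/512
E[Z_6] = 7/4·E[Z_5] = 117649/2048
E[Z_7] = 7/4·E[Z_6] = 823543/8192

823543/8192


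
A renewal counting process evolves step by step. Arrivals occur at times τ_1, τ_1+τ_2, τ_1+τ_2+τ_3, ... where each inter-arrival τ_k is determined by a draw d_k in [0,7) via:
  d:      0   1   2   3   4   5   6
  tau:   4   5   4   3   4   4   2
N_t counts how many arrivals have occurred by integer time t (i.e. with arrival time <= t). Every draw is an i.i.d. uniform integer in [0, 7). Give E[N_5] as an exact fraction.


Inter-arrival values over d=0..6: [4, 5, 4, 3, 4, 4, 2]
Each d has probability 1/7, so the pmf of τ is: f(2) = 1/7, f(3) = 1/7, f(4) = 4/7, f(5) = 1/7
Renewal equation for m(n) = E[N_n]: condition on τ_1 = k (if k <= n, one arrival plus a fresh copy on the remaining n−k steps): m(n) = F(n) + Σ_{k<=n} f(k)·m(n−k), where F(n) = P(τ <= n) and m(0) = 0
m(1) = F(1) = 0
m(2) = F(2) = 1/7
m(3) = F(3) = 2/7
m(4) = F(4) + f(2)·m(2) = 6/7 + 1/7·1/7 = 43/49
m(5) = F(5) + f(2)·m(3) + f(3)·m(2) = 1 + 1/7·2/7 + 1/7·1/7 = 52/49
E[N_5] = m(5) = 52/49

52/49


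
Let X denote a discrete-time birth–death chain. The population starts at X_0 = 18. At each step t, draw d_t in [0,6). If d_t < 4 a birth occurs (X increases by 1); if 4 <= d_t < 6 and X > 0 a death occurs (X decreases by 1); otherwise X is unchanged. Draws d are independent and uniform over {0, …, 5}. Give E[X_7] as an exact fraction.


X can drop by at most 1 per step and X_0 = 18 > T = 7, so X_t >= 18 − t >= 11 > 0 for every t <= 7: the floor at 0 (the 'and X > 0' condition) never binds. Hence X_7 = X_0 + Σ_{t<7} Y_t with i.i.d. increments Y_t = y(d_t) ∈ {+1, −1, 0}.
Outcome values over d=0..5: [1, 1, 1, 1, -1, -1]
Σy = 2, Σy² = 6, M = 6
μ = 2/6 = 1/3,  σ² = 6/6 − (1/3)² = 8/9
E[X_7] = 18 + 7·(1/3) = 61/3

61/3


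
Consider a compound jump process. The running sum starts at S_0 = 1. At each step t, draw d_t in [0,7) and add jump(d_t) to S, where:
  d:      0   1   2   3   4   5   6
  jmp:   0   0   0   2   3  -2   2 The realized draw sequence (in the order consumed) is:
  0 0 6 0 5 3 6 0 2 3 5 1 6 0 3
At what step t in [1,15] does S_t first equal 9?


t=0: S=1, d=0, jump=0, S_1=1
t=1: S=1, d=0, jump=0, S_2=1
t=2: S=1, d=6, jump=2, S_3=3
t=3: S=3, d=0, jump=0, S_4=3
t=4: S=3, d=5, jump=-2, S_5=1
t=5: S=1, d=3, jump=2, S_6=3
t=6: S=3, d=6, jump=2, S_7=5
t=7: S=5, d=0, jump=0, S_8=5
t=8: S=5, d=2, jump=0, S_9=5
t=9: S=5, d=3, jump=2, S_10=7
t=10: S=7, d=5, jump=-2, S_11=5
t=11: S=5, d=1, jump=0, S_12=5
t=12: S=5, d=6, jump=2, S_13=7
t=13: S=7, d=0, jump=0, S_14=7
t=14: S=7, d=3, jump=2, S_15=9

15


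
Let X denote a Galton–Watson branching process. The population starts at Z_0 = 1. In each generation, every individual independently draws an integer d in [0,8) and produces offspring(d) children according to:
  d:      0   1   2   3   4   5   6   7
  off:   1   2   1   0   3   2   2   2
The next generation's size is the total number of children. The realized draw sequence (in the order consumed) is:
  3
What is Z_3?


gen 0: Z_0=1, draws=[3], offspring=[0], Z_1=0
gen 1: Z_1=0, draws=[], offspring=[], Z_2=0
gen 2: Z_2=0, draws=[], offspring=[], Z_3=0

0


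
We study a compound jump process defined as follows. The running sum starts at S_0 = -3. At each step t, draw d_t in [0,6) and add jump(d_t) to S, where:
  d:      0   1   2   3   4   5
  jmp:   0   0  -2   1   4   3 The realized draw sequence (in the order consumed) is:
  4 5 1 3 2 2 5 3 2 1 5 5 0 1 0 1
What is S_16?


9

t=0: S=-3, d=4, jump=4, S_1=1
t=1: S=1, d=5, jump=3, S_2=4
t=2: S=4, d=1, jump=0, S_3=4
t=3: S=4, d=3, jump=1, S_4=5
t=4: S=5, d=2, jump=-2, S_5=3
t=5: S=3, d=2, jump=-2, S_6=1
t=6: S=1, d=5, jump=3, S_7=4
t=7: S=4, d=3, jump=1, S_8=5
t=8: S=5, d=2, jump=-2, S_9=3
t=9: S=3, d=1, jump=0, S_10=3
t=10: S=3, d=5, jump=3, S_11=6
t=11: S=6, d=5, jump=3, S_12=9
t=12: S=9, d=0, jump=0, S_13=9
t=13: S=9, d=1, jump=0, S_14=9
t=14: S=9, d=0, jump=0, S_15=9
t=15: S=9, d=1, jump=0, S_16=9


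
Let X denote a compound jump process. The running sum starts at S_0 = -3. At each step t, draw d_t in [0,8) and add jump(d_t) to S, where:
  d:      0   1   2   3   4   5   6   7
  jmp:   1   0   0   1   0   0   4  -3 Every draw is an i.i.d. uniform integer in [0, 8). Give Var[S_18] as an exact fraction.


Outcome values over d=0..7: [1, 0, 0, 1, 0, 0, 4, -3]
Σy = 3, Σy² = 27, M = 8
μ = 3/8 = 3/8,  σ² = 27/8 − (3/8)² = 207/64
Independent increments: Var[S_18] = 18·σ² = 18·(207/64) = 1863/32

1863/32


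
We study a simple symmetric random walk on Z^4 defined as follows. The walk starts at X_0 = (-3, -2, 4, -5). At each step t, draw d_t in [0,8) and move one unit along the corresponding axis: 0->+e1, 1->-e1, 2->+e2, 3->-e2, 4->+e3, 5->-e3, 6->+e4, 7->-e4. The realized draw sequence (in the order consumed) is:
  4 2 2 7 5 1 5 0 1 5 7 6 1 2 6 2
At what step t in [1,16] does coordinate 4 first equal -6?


4

t=0: X=(-3, -2, 4, -5), d=4 → +e3, X_1=(-3, -2, 5, -5)
t=1: X=(-3, -2, 5, -5), d=2 → +e2, X_2=(-3, -1, 5, -5)
t=2: X=(-3, -1, 5, -5), d=2 → +e2, X_3=(-3, 0, 5, -5)
t=3: X=(-3, 0, 5, -5), d=7 → -e4, X_4=(-3, 0, 5, -6)
t=4: X=(-3, 0, 5, -6), d=5 → -e3, X_5=(-3, 0, 4, -6)
t=5: X=(-3, 0, 4, -6), d=1 → -e1, X_6=(-4, 0, 4, -6)
t=6: X=(-4, 0, 4, -6), d=5 → -e3, X_7=(-4, 0, 3, -6)
t=7: X=(-4, 0, 3, -6), d=0 → +e1, X_8=(-3, 0, 3, -6)
t=8: X=(-3, 0, 3, -6), d=1 → -e1, X_9=(-4, 0, 3, -6)
t=9: X=(-4, 0, 3, -6), d=5 → -e3, X_10=(-4, 0, 2, -6)
t=10: X=(-4, 0, 2, -6), d=7 → -e4, X_11=(-4, 0, 2, -7)
t=11: X=(-4, 0, 2, -7), d=6 → +e4, X_12=(-4, 0, 2, -6)
t=12: X=(-4, 0, 2, -6), d=1 → -e1, X_13=(-5, 0, 2, -6)
t=13: X=(-5, 0, 2, -6), d=2 → +e2, X_14=(-5, 1, 2, -6)
t=14: X=(-5, 1, 2, -6), d=6 → +e4, X_15=(-5, 1, 2, -5)
t=15: X=(-5, 1, 2, -5), d=2 → +e2, X_16=(-5, 2, 2, -5)


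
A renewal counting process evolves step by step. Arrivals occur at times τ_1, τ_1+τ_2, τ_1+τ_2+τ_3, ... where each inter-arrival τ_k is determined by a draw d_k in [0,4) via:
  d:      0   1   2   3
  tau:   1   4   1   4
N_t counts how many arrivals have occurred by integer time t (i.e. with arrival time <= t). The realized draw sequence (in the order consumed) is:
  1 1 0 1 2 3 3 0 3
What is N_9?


3

draw d_1=1: τ_1=4, arrival time A_1=4
draw d_2=1: τ_2=4, arrival time A_2=8
draw d_3=0: τ_3=1, arrival time A_3=9
draw d_4=1: τ_4=4, arrival time A_4=13
draw d_5=2: τ_5=1, arrival time A_5=14
draw d_6=3: τ_6=4, arrival time A_6=18
draw d_7=3: τ_7=4, arrival time A_7=22
draw d_8=0: τ_8=1, arrival time A_8=23
draw d_9=3: τ_9=4, arrival time A_9=27
N_t over t=0..9: 0:0 1:0 2:0 3:0 4:1 5:1 6:1 7:1 8:2 9:3


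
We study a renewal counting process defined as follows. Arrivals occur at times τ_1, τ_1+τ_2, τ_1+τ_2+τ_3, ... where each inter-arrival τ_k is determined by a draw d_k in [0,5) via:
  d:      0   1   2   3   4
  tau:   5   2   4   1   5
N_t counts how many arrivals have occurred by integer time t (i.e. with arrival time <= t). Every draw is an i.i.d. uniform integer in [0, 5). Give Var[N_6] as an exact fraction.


122256114/244140625

Inter-arrival values over d=0..4: [5, 2, 4, 1, 5]
Each d has probability 1/5, so the pmf of τ is: f(1) = 1/5, f(2) = 1/5, f(4) = 1/5, f(5) = 2/5
Let p_n(j) = P(N_n = j), with p_0 = [1]. Condition on τ_1: p_n(0) = P(τ > n), and for j >= 1, p_n(j) = Σ_{k<=n} f(k)·p_{n−k}(j−1)
p_1 = [4/5, 1/5]  (j = 0..1)
p_2 = [3/5, 9/25, 1/25]  (j = 0..2)
p_3 = [3/5, 7/25, 14/125, 1/125]  (j = 0..3)
p_4 = [2/5, 11/25, 16/125, 19/625, 1/625]  (j = 0..4)
p_5 = [0, 19/25, 23/125, 6/125, 24/3125, 1/3125]  (j = 0..5)
p_6 = [0, 13/25, 49/125, 44/625, 49/3125, 29/15625, 1/15625]  (j = 0..6)
E[N_6] = Σ j·p_6(j) = 24806/15625;  E[N_6²] = Σ j²·p_6(j) = 47206/15625
Var[N_6] = 47206/15625 − (24806/15625)² = 122256114/244140625


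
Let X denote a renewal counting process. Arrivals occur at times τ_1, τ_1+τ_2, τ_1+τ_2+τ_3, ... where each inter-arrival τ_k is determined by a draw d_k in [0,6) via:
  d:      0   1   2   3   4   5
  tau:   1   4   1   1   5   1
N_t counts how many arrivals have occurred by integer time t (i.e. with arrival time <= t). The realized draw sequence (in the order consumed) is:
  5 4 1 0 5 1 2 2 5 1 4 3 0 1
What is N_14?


draw d_1=5: τ_1=1, arrival time A_1=1
draw d_2=4: τ_2=5, arrival time A_2=6
draw d_3=1: τ_3=4, arrival time A_3=10
draw d_4=0: τ_4=1, arrival time A_4=11
draw d_5=5: τ_5=1, arrival time A_5=12
draw d_6=1: τ_6=4, arrival time A_6=16
draw d_7=2: τ_7=1, arrival time A_7=17
draw d_8=2: τ_8=1, arrival time A_8=18
draw d_9=5: τ_9=1, arrival time A_9=19
draw d_10=1: τ_10=4, arrival time A_10=23
draw d_11=4: τ_11=5, arrival time A_11=28
draw d_12=3: τ_12=1, arrival time A_12=29
draw d_13=0: τ_13=1, arrival time A_13=30
draw d_14=1: τ_14=4, arrival time A_14=34
N_t over t=0..14: 0:0 1:1 2:1 3:1 4:1 5:1 6:2 7:2 8:2 9:2 10:3 11:4 12:5 13:5 14:5

5


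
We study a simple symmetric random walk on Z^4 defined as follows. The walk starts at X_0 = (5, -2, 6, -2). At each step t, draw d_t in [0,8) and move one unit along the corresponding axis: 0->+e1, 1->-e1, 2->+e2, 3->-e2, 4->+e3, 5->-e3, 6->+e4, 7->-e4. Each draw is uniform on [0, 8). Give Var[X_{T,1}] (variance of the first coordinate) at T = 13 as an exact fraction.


Outcome values over d=0..7: [1, -1, 0, 0, 0, 0, 0, 0]
Σy = 0, Σy² = 2, M = 8
μ = 0/8 = 0,  σ² = 2/8 − (0)² = 1/4
Independent increments: Var[X_13] = 13·σ² = 13·(1/4) = 13/4

13/4


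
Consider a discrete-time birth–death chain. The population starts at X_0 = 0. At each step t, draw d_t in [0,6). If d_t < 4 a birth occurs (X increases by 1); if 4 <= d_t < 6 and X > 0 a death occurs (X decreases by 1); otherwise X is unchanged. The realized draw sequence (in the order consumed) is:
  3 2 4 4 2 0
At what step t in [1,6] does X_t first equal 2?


2

t=0: X=0, d=3 → birth, X_1=1
t=1: X=1, d=2 → birth, X_2=2
t=2: X=2, d=4 → death, X_3=1
t=3: X=1, d=4 → death, X_4=0
t=4: X=0, d=2 → birth, X_5=1
t=5: X=1, d=0 → birth, X_6=2


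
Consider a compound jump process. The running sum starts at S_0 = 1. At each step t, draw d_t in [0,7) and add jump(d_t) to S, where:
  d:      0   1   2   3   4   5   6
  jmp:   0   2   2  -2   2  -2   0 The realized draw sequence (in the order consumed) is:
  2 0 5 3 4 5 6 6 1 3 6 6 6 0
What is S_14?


-1

t=0: S=1, d=2, jump=2, S_1=3
t=1: S=3, d=0, jump=0, S_2=3
t=2: S=3, d=5, jump=-2, S_3=1
t=3: S=1, d=3, jump=-2, S_4=-1
t=4: S=-1, d=4, jump=2, S_5=1
t=5: S=1, d=5, jump=-2, S_6=-1
t=6: S=-1, d=6, jump=0, S_7=-1
t=7: S=-1, d=6, jump=0, S_8=-1
t=8: S=-1, d=1, jump=2, S_9=1
t=9: S=1, d=3, jump=-2, S_10=-1
t=10: S=-1, d=6, jump=0, S_11=-1
t=11: S=-1, d=6, jump=0, S_12=-1
t=12: S=-1, d=6, jump=0, S_13=-1
t=13: S=-1, d=0, jump=0, S_14=-1


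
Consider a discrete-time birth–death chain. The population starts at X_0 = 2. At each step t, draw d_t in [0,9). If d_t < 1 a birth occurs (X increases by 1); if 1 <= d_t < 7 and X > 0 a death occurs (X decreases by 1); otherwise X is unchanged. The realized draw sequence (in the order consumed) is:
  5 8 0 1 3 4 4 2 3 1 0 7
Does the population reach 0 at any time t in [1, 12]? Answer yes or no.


t=0: X=2, d=5 → death, X_1=1
t=1: X=1, d=8 → hold, X_2=1
t=2: X=1, d=0 → birth, X_3=2
t=3: X=2, d=1 → death, X_4=1
t=4: X=1, d=3 → death, X_5=0
t=5: X=0, d=4 → hold, X_6=0
t=6: X=0, d=4 → hold, X_7=0
t=7: X=0, d=2 → hold, X_8=0
t=8: X=0, d=3 → hold, X_9=0
t=9: X=0, d=1 → hold, X_10=0
t=10: X=0, d=0 → birth, X_11=1
t=11: X=1, d=7 → hold, X_12=1

yes


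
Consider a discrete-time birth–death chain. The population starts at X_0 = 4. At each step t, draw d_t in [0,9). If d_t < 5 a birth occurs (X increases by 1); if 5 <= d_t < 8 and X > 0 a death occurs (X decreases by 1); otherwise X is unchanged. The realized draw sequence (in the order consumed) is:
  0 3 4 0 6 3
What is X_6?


t=0: X=4, d=0 → birth, X_1=5
t=1: X=5, d=3 → birth, X_2=6
t=2: X=6, d=4 → birth, X_3=7
t=3: X=7, d=0 → birth, X_4=8
t=4: X=8, d=6 → death, X_5=7
t=5: X=7, d=3 → birth, X_6=8

8


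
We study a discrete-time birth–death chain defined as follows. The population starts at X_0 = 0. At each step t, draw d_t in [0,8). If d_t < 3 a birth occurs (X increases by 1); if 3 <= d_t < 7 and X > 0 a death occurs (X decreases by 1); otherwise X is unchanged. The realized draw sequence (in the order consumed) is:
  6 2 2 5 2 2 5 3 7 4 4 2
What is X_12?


t=0: X=0, d=6 → hold, X_1=0
t=1: X=0, d=2 → birth, X_2=1
t=2: X=1, d=2 → birth, X_3=2
t=3: X=2, d=5 → death, X_4=1
t=4: X=1, d=2 → birth, X_5=2
t=5: X=2, d=2 → birth, X_6=3
t=6: X=3, d=5 → death, X_7=2
t=7: X=2, d=3 → death, X_8=1
t=8: X=1, d=7 → hold, X_9=1
t=9: X=1, d=4 → death, X_10=0
t=10: X=0, d=4 → hold, X_11=0
t=11: X=0, d=2 → birth, X_12=1

1


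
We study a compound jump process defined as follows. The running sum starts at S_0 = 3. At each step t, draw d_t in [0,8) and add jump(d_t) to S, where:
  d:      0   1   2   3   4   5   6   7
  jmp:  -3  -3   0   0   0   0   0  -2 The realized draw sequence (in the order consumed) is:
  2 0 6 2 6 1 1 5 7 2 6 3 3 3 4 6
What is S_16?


-8

t=0: S=3, d=2, jump=0, S_1=3
t=1: S=3, d=0, jump=-3, S_2=0
t=2: S=0, d=6, jump=0, S_3=0
t=3: S=0, d=2, jump=0, S_4=0
t=4: S=0, d=6, jump=0, S_5=0
t=5: S=0, d=1, jump=-3, S_6=-3
t=6: S=-3, d=1, jump=-3, S_7=-6
t=7: S=-6, d=5, jump=0, S_8=-6
t=8: S=-6, d=7, jump=-2, S_9=-8
t=9: S=-8, d=2, jump=0, S_10=-8
t=10: S=-8, d=6, jump=0, S_11=-8
t=11: S=-8, d=3, jump=0, S_12=-8
t=12: S=-8, d=3, jump=0, S_13=-8
t=13: S=-8, d=3, jump=0, S_14=-8
t=14: S=-8, d=4, jump=0, S_15=-8
t=15: S=-8, d=6, jump=0, S_16=-8


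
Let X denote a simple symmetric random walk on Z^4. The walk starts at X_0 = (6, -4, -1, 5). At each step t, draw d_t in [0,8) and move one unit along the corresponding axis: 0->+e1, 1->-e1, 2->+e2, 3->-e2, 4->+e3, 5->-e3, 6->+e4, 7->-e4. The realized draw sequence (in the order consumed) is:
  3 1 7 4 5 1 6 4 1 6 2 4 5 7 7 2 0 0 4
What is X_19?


(5, -3, 1, 4)

t=0: X=(6, -4, -1, 5), d=3 → -e2, X_1=(6, -5, -1, 5)
t=1: X=(6, -5, -1, 5), d=1 → -e1, X_2=(5, -5, -1, 5)
t=2: X=(5, -5, -1, 5), d=7 → -e4, X_3=(5, -5, -1, 4)
t=3: X=(5, -5, -1, 4), d=4 → +e3, X_4=(5, -5, 0, 4)
t=4: X=(5, -5, 0, 4), d=5 → -e3, X_5=(5, -5, -1, 4)
t=5: X=(5, -5, -1, 4), d=1 → -e1, X_6=(4, -5, -1, 4)
t=6: X=(4, -5, -1, 4), d=6 → +e4, X_7=(4, -5, -1, 5)
t=7: X=(4, -5, -1, 5), d=4 → +e3, X_8=(4, -5, 0, 5)
t=8: X=(4, -5, 0, 5), d=1 → -e1, X_9=(3, -5, 0, 5)
t=9: X=(3, -5, 0, 5), d=6 → +e4, X_10=(3, -5, 0, 6)
t=10: X=(3, -5, 0, 6), d=2 → +e2, X_11=(3, -4, 0, 6)
t=11: X=(3, -4, 0, 6), d=4 → +e3, X_12=(3, -4, 1, 6)
t=12: X=(3, -4, 1, 6), d=5 → -e3, X_13=(3, -4, 0, 6)
t=13: X=(3, -4, 0, 6), d=7 → -e4, X_14=(3, -4, 0, 5)
t=14: X=(3, -4, 0, 5), d=7 → -e4, X_15=(3, -4, 0, 4)
t=15: X=(3, -4, 0, 4), d=2 → +e2, X_16=(3, -3, 0, 4)
t=16: X=(3, -3, 0, 4), d=0 → +e1, X_17=(4, -3, 0, 4)
t=17: X=(4, -3, 0, 4), d=0 → +e1, X_18=(5, -3, 0, 4)
t=18: X=(5, -3, 0, 4), d=4 → +e3, X_19=(5, -3, 1, 4)


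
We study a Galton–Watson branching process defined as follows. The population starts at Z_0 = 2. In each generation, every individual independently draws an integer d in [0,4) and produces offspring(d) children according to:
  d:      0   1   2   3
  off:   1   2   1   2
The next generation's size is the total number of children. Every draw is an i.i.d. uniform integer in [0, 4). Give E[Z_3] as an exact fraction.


Outcome values over d=0..3: [1, 2, 1, 2]
Σy = 6, Σy² = 10, M = 4
μ = 6/4 = 3/2,  σ² = 10/4 − (3/2)² = 1/4
E[Z_0] = 2
E[Z_1] = 3/2·E[Z_0] = 3
E[Z_2] = 3/2·E[Z_1] = 9/2
E[Z_3] = 3/2·E[Z_2] = 27/4

27/4


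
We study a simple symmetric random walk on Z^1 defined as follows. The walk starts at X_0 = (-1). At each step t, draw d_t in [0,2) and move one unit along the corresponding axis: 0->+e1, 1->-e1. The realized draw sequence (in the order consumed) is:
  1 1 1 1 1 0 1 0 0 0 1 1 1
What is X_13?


t=0: X=(-1), d=1 → -e1, X_1=(-2)
t=1: X=(-2), d=1 → -e1, X_2=(-3)
t=2: X=(-3), d=1 → -e1, X_3=(-4)
t=3: X=(-4), d=1 → -e1, X_4=(-5)
t=4: X=(-5), d=1 → -e1, X_5=(-6)
t=5: X=(-6), d=0 → +e1, X_6=(-5)
t=6: X=(-5), d=1 → -e1, X_7=(-6)
t=7: X=(-6), d=0 → +e1, X_8=(-5)
t=8: X=(-5), d=0 → +e1, X_9=(-4)
t=9: X=(-4), d=0 → +e1, X_10=(-3)
t=10: X=(-3), d=1 → -e1, X_11=(-4)
t=11: X=(-4), d=1 → -e1, X_12=(-5)
t=12: X=(-5), d=1 → -e1, X_13=(-6)

(-6)


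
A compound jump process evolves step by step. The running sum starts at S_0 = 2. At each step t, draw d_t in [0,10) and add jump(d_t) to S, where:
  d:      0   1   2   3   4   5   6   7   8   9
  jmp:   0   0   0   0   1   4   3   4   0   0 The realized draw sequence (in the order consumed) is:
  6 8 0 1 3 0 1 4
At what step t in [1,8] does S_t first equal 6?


t=0: S=2, d=6, jump=3, S_1=5
t=1: S=5, d=8, jump=0, S_2=5
t=2: S=5, d=0, jump=0, S_3=5
t=3: S=5, d=1, jump=0, S_4=5
t=4: S=5, d=3, jump=0, S_5=5
t=5: S=5, d=0, jump=0, S_6=5
t=6: S=5, d=1, jump=0, S_7=5
t=7: S=5, d=4, jump=1, S_8=6

8


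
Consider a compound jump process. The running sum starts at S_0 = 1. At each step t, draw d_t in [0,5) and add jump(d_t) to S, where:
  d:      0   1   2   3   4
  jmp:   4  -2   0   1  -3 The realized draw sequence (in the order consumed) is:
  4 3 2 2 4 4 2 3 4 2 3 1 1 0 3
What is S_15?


t=0: S=1, d=4, jump=-3, S_1=-2
t=1: S=-2, d=3, jump=1, S_2=-1
t=2: S=-1, d=2, jump=0, S_3=-1
t=3: S=-1, d=2, jump=0, S_4=-1
t=4: S=-1, d=4, jump=-3, S_5=-4
t=5: S=-4, d=4, jump=-3, S_6=-7
t=6: S=-7, d=2, jump=0, S_7=-7
t=7: S=-7, d=3, jump=1, S_8=-6
t=8: S=-6, d=4, jump=-3, S_9=-9
t=9: S=-9, d=2, jump=0, S_10=-9
t=10: S=-9, d=3, jump=1, S_11=-8
t=11: S=-8, d=1, jump=-2, S_12=-10
t=12: S=-10, d=1, jump=-2, S_13=-12
t=13: S=-12, d=0, jump=4, S_14=-8
t=14: S=-8, d=3, jump=1, S_15=-7

-7


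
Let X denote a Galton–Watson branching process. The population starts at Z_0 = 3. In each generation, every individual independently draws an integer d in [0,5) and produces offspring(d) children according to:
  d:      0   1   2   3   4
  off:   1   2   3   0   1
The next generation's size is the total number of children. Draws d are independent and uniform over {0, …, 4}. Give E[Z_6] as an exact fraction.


352947/15625

Outcome values over d=0..4: [1, 2, 3, 0, 1]
Σy = 7, Σy² = 15, M = 5
μ = 7/5 = 7/5,  σ² = 15/5 − (7/5)² = 26/25
E[Z_0] = 3
E[Z_1] = 7/5·E[Z_0] = 21/5
E[Z_2] = 7/5·E[Z_1] = 147/25
E[Z_3] = 7/5·E[Z_2] = 1029/125
E[Z_4] = 7/5·E[Z_3] = 7203/625
E[Z_5] = 7/5·E[Z_4] = 50421/3125
E[Z_6] = 7/5·E[Z_5] = 352947/15625


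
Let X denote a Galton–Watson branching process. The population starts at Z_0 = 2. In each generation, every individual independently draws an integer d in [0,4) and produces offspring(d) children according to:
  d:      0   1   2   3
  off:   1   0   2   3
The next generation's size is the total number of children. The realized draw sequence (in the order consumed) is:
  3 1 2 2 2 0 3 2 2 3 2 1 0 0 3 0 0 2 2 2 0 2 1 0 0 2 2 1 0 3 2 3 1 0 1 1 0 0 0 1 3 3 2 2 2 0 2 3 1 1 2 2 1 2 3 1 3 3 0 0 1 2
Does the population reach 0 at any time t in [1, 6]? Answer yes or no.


gen 0: Z_0=2, draws=[3, 1], offspring=[3, 0], Z_1=3
gen 1: Z_1=3, draws=[2, 2, 2], offspring=[2, 2, 2], Z_2=6
gen 2: Z_2=6, draws=[0, 3, 2, 2, 3, 2], offspring=[1, 3, 2, 2, 3, 2], Z_3=13
gen 3: Z_3=13, draws=[1, 0, 0, 3, 0, 0, 2, 2, 2, 0, 2, 1, 0], offspring=[0, 1, 1, 3, 1, 1, 2, 2, 2, 1, 2, 0, 1], Z_4=17
gen 4: Z_4=17, draws=[0, 2, 2, 1, 0, 3, 2, 3, 1, 0, 1, 1, 0, 0, 0, 1, 3], offspring=[1, 2, 2, 0, 1, 3, 2, 3, 0, 1, 0, 0, 1, 1, 1, 0, 3], Z_5=21
gen 5: Z_5=21, draws=[3, 2, 2, 2, 0, 2, 3, 1, 1, 2, 2, 1, 2, 3, 1, 3, 3, 0, 0, 1, 2], offspring=[3, 2, 2, 2, 1, 2, 3, 0, 0, 2, 2, 0, 2, 3, 0, 3, 3, 1, 1, 0, 2], Z_6=34

no


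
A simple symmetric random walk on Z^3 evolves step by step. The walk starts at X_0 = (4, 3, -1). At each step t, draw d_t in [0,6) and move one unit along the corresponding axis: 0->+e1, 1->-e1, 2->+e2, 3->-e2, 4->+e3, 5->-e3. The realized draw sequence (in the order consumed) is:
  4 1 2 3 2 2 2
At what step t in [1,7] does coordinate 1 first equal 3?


t=0: X=(4, 3, -1), d=4 → +e3, X_1=(4, 3, 0)
t=1: X=(4, 3, 0), d=1 → -e1, X_2=(3, 3, 0)
t=2: X=(3, 3, 0), d=2 → +e2, X_3=(3, 4, 0)
t=3: X=(3, 4, 0), d=3 → -e2, X_4=(3, 3, 0)
t=4: X=(3, 3, 0), d=2 → +e2, X_5=(3, 4, 0)
t=5: X=(3, 4, 0), d=2 → +e2, X_6=(3, 5, 0)
t=6: X=(3, 5, 0), d=2 → +e2, X_7=(3, 6, 0)

2


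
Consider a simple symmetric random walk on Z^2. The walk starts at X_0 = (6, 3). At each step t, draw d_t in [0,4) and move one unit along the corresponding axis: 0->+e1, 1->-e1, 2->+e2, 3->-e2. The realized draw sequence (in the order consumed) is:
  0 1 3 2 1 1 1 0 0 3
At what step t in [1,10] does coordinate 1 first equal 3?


t=0: X=(6, 3), d=0 → +e1, X_1=(7, 3)
t=1: X=(7, 3), d=1 → -e1, X_2=(6, 3)
t=2: X=(6, 3), d=3 → -e2, X_3=(6, 2)
t=3: X=(6, 2), d=2 → +e2, X_4=(6, 3)
t=4: X=(6, 3), d=1 → -e1, X_5=(5, 3)
t=5: X=(5, 3), d=1 → -e1, X_6=(4, 3)
t=6: X=(4, 3), d=1 → -e1, X_7=(3, 3)
t=7: X=(3, 3), d=0 → +e1, X_8=(4, 3)
t=8: X=(4, 3), d=0 → +e1, X_9=(5, 3)
t=9: X=(5, 3), d=3 → -e2, X_10=(5, 2)

7


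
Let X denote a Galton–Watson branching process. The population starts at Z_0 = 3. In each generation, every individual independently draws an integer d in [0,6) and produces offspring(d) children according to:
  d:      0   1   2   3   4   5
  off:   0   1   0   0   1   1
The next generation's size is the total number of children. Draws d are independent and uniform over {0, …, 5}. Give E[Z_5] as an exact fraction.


Outcome values over d=0..5: [0, 1, 0, 0, 1, 1]
Σy = 3, Σy² = 3, M = 6
μ = 3/6 = 1/2,  σ² = 3/6 − (1/2)² = 1/4
E[Z_0] = 3
E[Z_1] = 1/2·E[Z_0] = 3/2
E[Z_2] = 1/2·E[Z_1] = 3/4
E[Z_3] = 1/2·E[Z_2] = 3/8
E[Z_4] = 1/2·E[Z_3] = 3/16
E[Z_5] = 1/2·E[Z_4] = 3/32

3/32


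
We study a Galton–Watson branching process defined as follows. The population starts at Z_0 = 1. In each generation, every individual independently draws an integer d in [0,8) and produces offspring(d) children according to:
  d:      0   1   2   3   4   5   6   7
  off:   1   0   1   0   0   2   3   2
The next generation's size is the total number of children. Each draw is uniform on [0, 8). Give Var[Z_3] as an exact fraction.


1247967/262144

Outcome values over d=0..7: [1, 0, 1, 0, 0, 2, 3, 2]
Σy = 9, Σy² = 19, M = 8
μ = 9/8 = 9/8,  σ² = 19/8 − (9/8)² = 71/64
V_0 = 0, E_0 = 1
V_1 = 71/64·E_0 + (9/8)²·V_0 = 71/64;  E_1 = 9/8
V_2 = 71/64·E_1 + (9/8)²·V_1 = 10863/4096;  E_2 = 81/64
V_3 = 71/64·E_2 + (9/8)²·V_2 = 1247967/262144;  E_3 = 729/512


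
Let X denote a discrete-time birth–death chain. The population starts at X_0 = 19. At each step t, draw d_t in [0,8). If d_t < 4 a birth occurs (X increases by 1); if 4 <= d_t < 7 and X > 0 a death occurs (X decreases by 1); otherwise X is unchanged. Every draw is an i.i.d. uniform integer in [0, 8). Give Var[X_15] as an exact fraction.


X can drop by at most 1 per step and X_0 = 19 > T = 15, so X_t >= 19 − t >= 4 > 0 for every t <= 15: the floor at 0 (the 'and X > 0' condition) never binds. Hence X_15 = X_0 + Σ_{t<15} Y_t with i.i.d. increments Y_t = y(d_t) ∈ {+1, −1, 0}.
Outcome values over d=0..7: [1, 1, 1, 1, -1, -1, -1, 0]
Σy = 1, Σy² = 7, M = 8
μ = 1/8 = 1/8,  σ² = 7/8 − (1/8)² = 55/64
Independent increments: Var[X_15] = 15·σ² = 15·(55/64) = 825/64

825/64


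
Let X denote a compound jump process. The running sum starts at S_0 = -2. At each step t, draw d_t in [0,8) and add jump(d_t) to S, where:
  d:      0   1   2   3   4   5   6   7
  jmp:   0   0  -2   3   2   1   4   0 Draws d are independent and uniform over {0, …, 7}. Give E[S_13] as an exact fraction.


11

Outcome values over d=0..7: [0, 0, -2, 3, 2, 1, 4, 0]
Σy = 8, Σy² = 34, M = 8
μ = 8/8 = 1,  σ² = 34/8 − (1)² = 13/4
E[S_13] = -2 + 13·(1) = 11


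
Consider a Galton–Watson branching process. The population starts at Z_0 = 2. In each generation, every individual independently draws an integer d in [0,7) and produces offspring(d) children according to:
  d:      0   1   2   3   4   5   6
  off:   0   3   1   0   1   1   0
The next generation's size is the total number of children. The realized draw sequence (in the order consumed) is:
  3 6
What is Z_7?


gen 0: Z_0=2, draws=[3, 6], offspring=[0, 0], Z_1=0
gen 1: Z_1=0, draws=[], offspring=[], Z_2=0
gen 2: Z_2=0, draws=[], offspring=[], Z_3=0
gen 3: Z_3=0, draws=[], offspring=[], Z_4=0
gen 4: Z_4=0, draws=[], offspring=[], Z_5=0
gen 5: Z_5=0, draws=[], offspring=[], Z_6=0
gen 6: Z_6=0, draws=[], offspring=[], Z_7=0

0


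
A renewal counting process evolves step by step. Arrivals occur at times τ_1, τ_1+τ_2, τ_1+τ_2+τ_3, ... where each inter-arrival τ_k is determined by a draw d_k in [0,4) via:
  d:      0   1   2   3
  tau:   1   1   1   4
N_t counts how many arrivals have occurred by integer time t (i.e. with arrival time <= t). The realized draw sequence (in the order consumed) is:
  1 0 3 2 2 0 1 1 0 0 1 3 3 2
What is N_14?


draw d_1=1: τ_1=1, arrival time A_1=1
draw d_2=0: τ_2=1, arrival time A_2=2
draw d_3=3: τ_3=4, arrival time A_3=6
draw d_4=2: τ_4=1, arrival time A_4=7
draw d_5=2: τ_5=1, arrival time A_5=8
draw d_6=0: τ_6=1, arrival time A_6=9
draw d_7=1: τ_7=1, arrival time A_7=10
draw d_8=1: τ_8=1, arrival time A_8=11
draw d_9=0: τ_9=1, arrival time A_9=12
draw d_10=0: τ_10=1, arrival time A_10=13
draw d_11=1: τ_11=1, arrival time A_11=14
draw d_12=3: τ_12=4, arrival time A_12=18
draw d_13=3: τ_13=4, arrival time A_13=22
draw d_14=2: τ_14=1, arrival time A_14=23
N_t over t=0..14: 0:0 1:1 2:2 3:2 4:2 5:2 6:3 7:4 8:5 9:6 10:7 11:8 12:9 13:10 14:11

11


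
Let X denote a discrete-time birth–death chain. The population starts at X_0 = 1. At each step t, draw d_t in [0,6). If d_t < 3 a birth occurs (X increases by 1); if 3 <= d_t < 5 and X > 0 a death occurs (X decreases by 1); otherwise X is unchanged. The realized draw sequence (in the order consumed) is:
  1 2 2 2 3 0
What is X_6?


5

t=0: X=1, d=1 → birth, X_1=2
t=1: X=2, d=2 → birth, X_2=3
t=2: X=3, d=2 → birth, X_3=4
t=3: X=4, d=2 → birth, X_4=5
t=4: X=5, d=3 → death, X_5=4
t=5: X=4, d=0 → birth, X_6=5


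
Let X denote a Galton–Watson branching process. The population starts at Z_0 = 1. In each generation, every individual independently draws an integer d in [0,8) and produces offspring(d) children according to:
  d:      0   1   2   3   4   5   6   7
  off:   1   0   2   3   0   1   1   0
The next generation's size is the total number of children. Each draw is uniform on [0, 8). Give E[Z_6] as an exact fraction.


Outcome values over d=0..7: [1, 0, 2, 3, 0, 1, 1, 0]
Σy = 8, Σy² = 16, M = 8
μ = 8/8 = 1,  σ² = 16/8 − (1)² = 1
E[Z_0] = 1
E[Z_1] = 1·E[Z_0] = 1
E[Z_2] = 1·E[Z_1] = 1
E[Z_3] = 1·E[Z_2] = 1
E[Z_4] = 1·E[Z_3] = 1
E[Z_5] = 1·E[Z_4] = 1
E[Z_6] = 1·E[Z_5] = 1

1


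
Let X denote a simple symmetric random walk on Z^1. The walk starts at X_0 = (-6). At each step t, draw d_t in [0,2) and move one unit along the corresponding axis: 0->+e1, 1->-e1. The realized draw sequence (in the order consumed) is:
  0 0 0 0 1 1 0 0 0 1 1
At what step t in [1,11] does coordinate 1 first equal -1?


9

t=0: X=(-6), d=0 → +e1, X_1=(-5)
t=1: X=(-5), d=0 → +e1, X_2=(-4)
t=2: X=(-4), d=0 → +e1, X_3=(-3)
t=3: X=(-3), d=0 → +e1, X_4=(-2)
t=4: X=(-2), d=1 → -e1, X_5=(-3)
t=5: X=(-3), d=1 → -e1, X_6=(-4)
t=6: X=(-4), d=0 → +e1, X_7=(-3)
t=7: X=(-3), d=0 → +e1, X_8=(-2)
t=8: X=(-2), d=0 → +e1, X_9=(-1)
t=9: X=(-1), d=1 → -e1, X_10=(-2)
t=10: X=(-2), d=1 → -e1, X_11=(-3)


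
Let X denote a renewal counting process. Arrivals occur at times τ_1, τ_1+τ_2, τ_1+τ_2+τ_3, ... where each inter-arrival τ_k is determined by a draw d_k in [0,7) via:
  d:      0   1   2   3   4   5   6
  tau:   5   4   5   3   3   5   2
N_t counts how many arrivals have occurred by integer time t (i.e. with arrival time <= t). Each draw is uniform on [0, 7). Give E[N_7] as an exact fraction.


71/49

Inter-arrival values over d=0..6: [5, 4, 5, 3, 3, 5, 2]
Each d has probability 1/7, so the pmf of τ is: f(2) = 1/7, f(3) = 2/7, f(4) = 1/7, f(5) = 3/7
Renewal equation for m(n) = E[N_n]: condition on τ_1 = k (if k <= n, one arrival plus a fresh copy on the remaining n−k steps): m(n) = F(n) + Σ_{k<=n} f(k)·m(n−k), where F(n) = P(τ <= n) and m(0) = 0
m(1) = F(1) = 0
m(2) = F(2) = 1/7
m(3) = F(3) = 3/7
m(4) = F(4) + f(2)·m(2) = 4/7 + 1/7·1/7 = 29/49
m(5) = F(5) + f(2)·m(3) + f(3)·m(2) = 1 + 1/7·3/7 + 2/7·1/7 = 54/49
m(6) = F(6) + f(2)·m(4) + f(3)·m(3) + f(4)·m(2) = 1 + 1/7·29/49 + 2/7·3/7 + 1/7·1/7 = 421/343
m(7) = F(7) + f(2)·m(5) + f(3)·m(4) + f(4)·m(3) + f(5)·m(2) = 1 + 1/7·54/49 + 2/7·29/49 + 1/7·3/7 + 3/7·1/7 = 71/49
E[N_7] = m(7) = 71/49


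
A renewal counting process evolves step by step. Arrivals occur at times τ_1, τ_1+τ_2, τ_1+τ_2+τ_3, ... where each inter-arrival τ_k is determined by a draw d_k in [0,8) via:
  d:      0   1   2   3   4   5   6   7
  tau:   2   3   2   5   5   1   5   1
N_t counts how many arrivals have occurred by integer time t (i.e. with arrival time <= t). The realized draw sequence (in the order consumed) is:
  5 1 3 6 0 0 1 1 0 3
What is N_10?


draw d_1=5: τ_1=1, arrival time A_1=1
draw d_2=1: τ_2=3, arrival time A_2=4
draw d_3=3: τ_3=5, arrival time A_3=9
draw d_4=6: τ_4=5, arrival time A_4=14
draw d_5=0: τ_5=2, arrival time A_5=16
draw d_6=0: τ_6=2, arrival time A_6=18
draw d_7=1: τ_7=3, arrival time A_7=21
draw d_8=1: τ_8=3, arrival time A_8=24
draw d_9=0: τ_9=2, arrival time A_9=26
draw d_10=3: τ_10=5, arrival time A_10=31
N_t over t=0..10: 0:0 1:1 2:1 3:1 4:2 5:2 6:2 7:2 8:2 9:3 10:3

3


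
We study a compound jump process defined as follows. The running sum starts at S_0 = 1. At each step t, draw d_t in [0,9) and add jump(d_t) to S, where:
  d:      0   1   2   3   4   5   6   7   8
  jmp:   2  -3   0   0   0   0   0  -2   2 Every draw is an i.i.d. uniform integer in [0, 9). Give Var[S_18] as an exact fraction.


376/9

Outcome values over d=0..8: [2, -3, 0, 0, 0, 0, 0, -2, 2]
Σy = -1, Σy² = 21, M = 9
μ = -1/9 = -1/9,  σ² = 21/9 − (-1/9)² = 188/81
Independent increments: Var[S_18] = 18·σ² = 18·(188/81) = 376/9


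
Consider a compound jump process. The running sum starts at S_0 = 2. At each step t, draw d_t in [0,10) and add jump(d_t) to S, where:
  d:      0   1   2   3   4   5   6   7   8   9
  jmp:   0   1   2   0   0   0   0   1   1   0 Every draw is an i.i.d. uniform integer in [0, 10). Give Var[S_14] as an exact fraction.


63/10

Outcome values over d=0..9: [0, 1, 2, 0, 0, 0, 0, 1, 1, 0]
Σy = 5, Σy² = 7, M = 10
μ = 5/10 = 1/2,  σ² = 7/10 − (1/2)² = 9/20
Independent increments: Var[S_14] = 14·σ² = 14·(9/20) = 63/10


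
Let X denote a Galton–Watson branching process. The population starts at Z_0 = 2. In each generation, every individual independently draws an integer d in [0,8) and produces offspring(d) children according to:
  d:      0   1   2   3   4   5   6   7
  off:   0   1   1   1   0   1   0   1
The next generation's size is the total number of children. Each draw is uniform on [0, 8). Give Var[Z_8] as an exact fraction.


6401012109375/140737488355328

Outcome values over d=0..7: [0, 1, 1, 1, 0, 1, 0, 1]
Σy = 5, Σy² = 5, M = 8
μ = 5/8 = 5/8,  σ² = 5/8 − (5/8)² = 15/64
V_0 = 0, E_0 = 2
V_1 = 15/64·E_0 + (5/8)²·V_0 = 15/32;  E_1 = 5/4
V_2 = 15/64·E_1 + (5/8)²·V_1 = 975/2048;  E_2 = 25/32
V_3 = 15/64·E_2 + (5/8)²·V_2 = 48375/131072;  E_3 = 125/256
V_4 = 15/64·E_3 + (5/8)²·V_3 = 2169375/8388608;  E_4 = 625/2048
V_5 = 15/64·E_4 + (5/8)²·V_4 = 92634375/536870912;  E_5 = 3125/16384
V_6 = 15/64·E_5 + (5/8)²·V_5 = 3851859375/34359738368;  E_6 = 15625/131072
V_7 = 15/64·E_6 + (5/8)²·V_6 = 157736484375/2199023255552;  E_7 = 78125/1048576
V_8 = 15/64·E_7 + (5/8)²·V_7 = 6401012109375/140737488355328;  E_8 = 390625/8388608


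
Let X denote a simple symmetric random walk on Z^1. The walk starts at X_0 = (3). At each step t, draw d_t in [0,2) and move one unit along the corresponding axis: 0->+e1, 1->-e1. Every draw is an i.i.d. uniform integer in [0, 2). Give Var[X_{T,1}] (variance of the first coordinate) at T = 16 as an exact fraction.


16

Outcome values over d=0..1: [1, -1]
Σy = 0, Σy² = 2, M = 2
μ = 0/2 = 0,  σ² = 2/2 − (0)² = 1
Independent increments: Var[X_16] = 16·σ² = 16·(1) = 16


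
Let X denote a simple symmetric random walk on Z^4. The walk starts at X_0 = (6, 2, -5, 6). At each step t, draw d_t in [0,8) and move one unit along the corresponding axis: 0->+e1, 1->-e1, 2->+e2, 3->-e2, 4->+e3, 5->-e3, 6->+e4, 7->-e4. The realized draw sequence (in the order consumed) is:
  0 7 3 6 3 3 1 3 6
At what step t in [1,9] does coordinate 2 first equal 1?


3

t=0: X=(6, 2, -5, 6), d=0 → +e1, X_1=(7, 2, -5, 6)
t=1: X=(7, 2, -5, 6), d=7 → -e4, X_2=(7, 2, -5, 5)
t=2: X=(7, 2, -5, 5), d=3 → -e2, X_3=(7, 1, -5, 5)
t=3: X=(7, 1, -5, 5), d=6 → +e4, X_4=(7, 1, -5, 6)
t=4: X=(7, 1, -5, 6), d=3 → -e2, X_5=(7, 0, -5, 6)
t=5: X=(7, 0, -5, 6), d=3 → -e2, X_6=(7, -1, -5, 6)
t=6: X=(7, -1, -5, 6), d=1 → -e1, X_7=(6, -1, -5, 6)
t=7: X=(6, -1, -5, 6), d=3 → -e2, X_8=(6, -2, -5, 6)
t=8: X=(6, -2, -5, 6), d=6 → +e4, X_9=(6, -2, -5, 7)


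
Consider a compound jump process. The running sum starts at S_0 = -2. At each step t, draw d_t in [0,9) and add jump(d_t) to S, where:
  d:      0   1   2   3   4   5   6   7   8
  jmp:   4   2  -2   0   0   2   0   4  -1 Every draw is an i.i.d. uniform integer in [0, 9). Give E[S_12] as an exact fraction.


Outcome values over d=0..8: [4, 2, -2, 0, 0, 2, 0, 4, -1]
Σy = 9, Σy² = 45, M = 9
μ = 9/9 = 1,  σ² = 45/9 − (1)² = 4
E[S_12] = -2 + 12·(1) = 10

10


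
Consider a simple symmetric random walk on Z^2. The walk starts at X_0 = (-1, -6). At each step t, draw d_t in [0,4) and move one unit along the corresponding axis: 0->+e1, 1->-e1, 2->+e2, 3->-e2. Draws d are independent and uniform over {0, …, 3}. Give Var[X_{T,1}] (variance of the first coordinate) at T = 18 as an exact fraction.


9

Outcome values over d=0..3: [1, -1, 0, 0]
Σy = 0, Σy² = 2, M = 4
μ = 0/4 = 0,  σ² = 2/4 − (0)² = 1/2
Independent increments: Var[X_18] = 18·σ² = 18·(1/2) = 9


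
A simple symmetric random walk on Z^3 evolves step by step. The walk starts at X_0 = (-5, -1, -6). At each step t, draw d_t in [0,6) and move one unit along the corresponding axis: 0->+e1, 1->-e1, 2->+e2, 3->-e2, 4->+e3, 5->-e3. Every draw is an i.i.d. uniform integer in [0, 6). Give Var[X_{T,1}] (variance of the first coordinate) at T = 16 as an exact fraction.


16/3

Outcome values over d=0..5: [1, -1, 0, 0, 0, 0]
Σy = 0, Σy² = 2, M = 6
μ = 0/6 = 0,  σ² = 2/6 − (0)² = 1/3
Independent increments: Var[X_16] = 16·σ² = 16·(1/3) = 16/3


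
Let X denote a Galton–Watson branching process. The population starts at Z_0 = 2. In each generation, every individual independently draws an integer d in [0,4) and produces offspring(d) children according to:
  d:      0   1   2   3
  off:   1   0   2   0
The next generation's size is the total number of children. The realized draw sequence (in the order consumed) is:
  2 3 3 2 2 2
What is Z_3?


gen 0: Z_0=2, draws=[2, 3], offspring=[2, 0], Z_1=2
gen 1: Z_1=2, draws=[3, 2], offspring=[0, 2], Z_2=2
gen 2: Z_2=2, draws=[2, 2], offspring=[2, 2], Z_3=4

4
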